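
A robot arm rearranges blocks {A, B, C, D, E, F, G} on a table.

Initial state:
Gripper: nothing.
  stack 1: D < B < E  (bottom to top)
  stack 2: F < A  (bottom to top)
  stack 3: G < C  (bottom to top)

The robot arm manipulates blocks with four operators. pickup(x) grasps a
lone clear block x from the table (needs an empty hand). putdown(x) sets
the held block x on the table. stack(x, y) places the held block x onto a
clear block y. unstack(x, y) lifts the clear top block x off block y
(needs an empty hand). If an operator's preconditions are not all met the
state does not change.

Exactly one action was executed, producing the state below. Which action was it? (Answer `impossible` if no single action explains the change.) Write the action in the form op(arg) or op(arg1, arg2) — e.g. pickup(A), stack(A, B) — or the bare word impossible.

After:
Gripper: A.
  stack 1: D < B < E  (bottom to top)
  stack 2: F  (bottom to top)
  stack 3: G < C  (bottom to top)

target: towers=[D/B/E; F; G/C] holding=A
     unstack(A, F) → towers=[D/B/E; F; G/C] holding=A  ← match
     unstack(E, B) → towers=[D/B; F/A; G/C] holding=E
     unstack(C, G) → towers=[D/B/E; F/A; G] holding=C

unstack(A, F)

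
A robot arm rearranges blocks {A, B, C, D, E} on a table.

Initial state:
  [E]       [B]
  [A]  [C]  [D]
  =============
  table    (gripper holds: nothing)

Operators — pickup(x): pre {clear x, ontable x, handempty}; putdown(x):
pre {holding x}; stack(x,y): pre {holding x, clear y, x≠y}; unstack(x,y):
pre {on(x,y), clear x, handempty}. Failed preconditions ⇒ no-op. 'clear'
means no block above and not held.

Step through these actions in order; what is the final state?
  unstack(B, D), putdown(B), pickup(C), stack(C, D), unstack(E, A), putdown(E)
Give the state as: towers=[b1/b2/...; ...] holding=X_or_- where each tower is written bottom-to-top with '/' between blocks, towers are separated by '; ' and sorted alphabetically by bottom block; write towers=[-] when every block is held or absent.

towers=[A; B; D/C; E] holding=-

step 1 (unstack(B, D)): towers=[A/E; C; D] holding=B
step 2 (putdown(B)): towers=[A/E; B; C; D] holding=-
step 3 (pickup(C)): towers=[A/E; B; D] holding=C
step 4 (stack(C, D)): towers=[A/E; B; D/C] holding=-
step 5 (unstack(E, A)): towers=[A; B; D/C] holding=E
step 6 (putdown(E)): towers=[A; B; D/C; E] holding=-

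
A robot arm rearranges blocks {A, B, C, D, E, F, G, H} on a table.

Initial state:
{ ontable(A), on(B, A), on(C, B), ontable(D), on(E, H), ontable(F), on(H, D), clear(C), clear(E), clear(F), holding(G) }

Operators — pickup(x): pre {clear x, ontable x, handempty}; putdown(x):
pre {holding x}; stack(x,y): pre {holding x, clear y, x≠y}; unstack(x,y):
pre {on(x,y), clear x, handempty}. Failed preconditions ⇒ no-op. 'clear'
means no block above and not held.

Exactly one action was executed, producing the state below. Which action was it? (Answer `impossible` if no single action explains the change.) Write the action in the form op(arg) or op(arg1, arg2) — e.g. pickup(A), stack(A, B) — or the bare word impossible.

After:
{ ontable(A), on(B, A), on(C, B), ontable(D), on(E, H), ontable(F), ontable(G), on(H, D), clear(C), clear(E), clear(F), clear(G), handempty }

target: towers=[A/B/C; D/H/E; F; G] holding=-
        putdown(G) → towers=[A/B/C; D/H/E; F; G] holding=-  ← match
       stack(G, E) → towers=[A/B/C; D/H/E/G; F] holding=-
       stack(G, F) → towers=[A/B/C; D/H/E; F/G] holding=-
       stack(G, C) → towers=[A/B/C/G; D/H/E; F] holding=-

putdown(G)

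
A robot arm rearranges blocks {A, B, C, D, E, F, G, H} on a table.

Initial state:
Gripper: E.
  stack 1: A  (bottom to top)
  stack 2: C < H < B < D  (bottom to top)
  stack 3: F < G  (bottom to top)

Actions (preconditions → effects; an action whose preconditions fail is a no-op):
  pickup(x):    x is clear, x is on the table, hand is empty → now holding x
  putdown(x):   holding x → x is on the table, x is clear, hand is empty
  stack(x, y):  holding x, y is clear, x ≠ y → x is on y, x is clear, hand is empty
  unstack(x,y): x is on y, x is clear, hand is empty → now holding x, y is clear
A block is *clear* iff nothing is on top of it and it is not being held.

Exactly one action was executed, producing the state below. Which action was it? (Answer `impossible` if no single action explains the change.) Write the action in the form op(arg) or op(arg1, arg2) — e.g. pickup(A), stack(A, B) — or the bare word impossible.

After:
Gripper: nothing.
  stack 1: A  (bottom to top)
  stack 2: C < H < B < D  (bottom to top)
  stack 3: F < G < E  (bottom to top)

target: towers=[A; C/H/B/D; F/G/E] holding=-
        putdown(E) → towers=[A; C/H/B/D; E; F/G] holding=-
       stack(E, G) → towers=[A; C/H/B/D; F/G/E] holding=-  ← match
       stack(E, A) → towers=[A/E; C/H/B/D; F/G] holding=-
       stack(E, D) → towers=[A; C/H/B/D/E; F/G] holding=-

stack(E, G)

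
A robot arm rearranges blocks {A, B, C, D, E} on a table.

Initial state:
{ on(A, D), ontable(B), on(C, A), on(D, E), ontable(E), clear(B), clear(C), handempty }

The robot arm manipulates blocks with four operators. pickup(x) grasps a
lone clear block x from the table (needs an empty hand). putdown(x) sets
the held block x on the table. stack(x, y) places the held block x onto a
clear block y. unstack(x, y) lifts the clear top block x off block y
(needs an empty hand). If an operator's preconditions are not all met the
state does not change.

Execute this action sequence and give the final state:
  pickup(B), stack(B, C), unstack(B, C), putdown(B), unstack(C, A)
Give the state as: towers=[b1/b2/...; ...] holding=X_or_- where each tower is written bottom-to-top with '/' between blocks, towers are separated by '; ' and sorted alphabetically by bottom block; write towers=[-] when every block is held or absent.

step 1 (pickup(B)): towers=[E/D/A/C] holding=B
step 2 (stack(B, C)): towers=[E/D/A/C/B] holding=-
step 3 (unstack(B, C)): towers=[E/D/A/C] holding=B
step 4 (putdown(B)): towers=[B; E/D/A/C] holding=-
step 5 (unstack(C, A)): towers=[B; E/D/A] holding=C

towers=[B; E/D/A] holding=C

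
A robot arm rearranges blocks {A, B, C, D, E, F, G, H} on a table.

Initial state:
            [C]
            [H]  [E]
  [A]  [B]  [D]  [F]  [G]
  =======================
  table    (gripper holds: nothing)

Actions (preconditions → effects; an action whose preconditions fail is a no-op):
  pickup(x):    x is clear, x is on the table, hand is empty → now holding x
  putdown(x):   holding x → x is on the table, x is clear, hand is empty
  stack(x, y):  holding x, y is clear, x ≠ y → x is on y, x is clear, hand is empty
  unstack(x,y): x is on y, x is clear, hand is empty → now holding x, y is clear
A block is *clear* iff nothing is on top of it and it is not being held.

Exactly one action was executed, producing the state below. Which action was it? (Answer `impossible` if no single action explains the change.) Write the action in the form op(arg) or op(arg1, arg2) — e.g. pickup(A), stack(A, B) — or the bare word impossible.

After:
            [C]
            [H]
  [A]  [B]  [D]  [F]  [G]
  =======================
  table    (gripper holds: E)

unstack(E, F)

target: towers=[A; B; D/H/C; F; G] holding=E
         pickup(G) → towers=[A; B; D/H/C; F/E] holding=G
         pickup(A) → towers=[B; D/H/C; F/E; G] holding=A
     unstack(E, F) → towers=[A; B; D/H/C; F; G] holding=E  ← match
         pickup(B) → towers=[A; D/H/C; F/E; G] holding=B
     unstack(C, H) → towers=[A; B; D/H; F/E; G] holding=C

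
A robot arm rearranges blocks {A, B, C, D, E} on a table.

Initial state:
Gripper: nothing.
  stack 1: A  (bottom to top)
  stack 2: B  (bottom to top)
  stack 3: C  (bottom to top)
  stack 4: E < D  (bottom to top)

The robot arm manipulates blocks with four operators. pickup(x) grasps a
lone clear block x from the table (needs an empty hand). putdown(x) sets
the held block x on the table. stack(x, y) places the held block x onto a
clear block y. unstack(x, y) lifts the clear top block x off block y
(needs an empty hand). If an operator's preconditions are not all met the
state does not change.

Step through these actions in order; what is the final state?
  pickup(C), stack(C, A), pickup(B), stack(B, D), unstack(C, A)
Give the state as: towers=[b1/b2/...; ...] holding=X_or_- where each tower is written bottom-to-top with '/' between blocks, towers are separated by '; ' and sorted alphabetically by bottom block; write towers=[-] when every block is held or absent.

towers=[A; E/D/B] holding=C

step 1 (pickup(C)): towers=[A; B; E/D] holding=C
step 2 (stack(C, A)): towers=[A/C; B; E/D] holding=-
step 3 (pickup(B)): towers=[A/C; E/D] holding=B
step 4 (stack(B, D)): towers=[A/C; E/D/B] holding=-
step 5 (unstack(C, A)): towers=[A; E/D/B] holding=C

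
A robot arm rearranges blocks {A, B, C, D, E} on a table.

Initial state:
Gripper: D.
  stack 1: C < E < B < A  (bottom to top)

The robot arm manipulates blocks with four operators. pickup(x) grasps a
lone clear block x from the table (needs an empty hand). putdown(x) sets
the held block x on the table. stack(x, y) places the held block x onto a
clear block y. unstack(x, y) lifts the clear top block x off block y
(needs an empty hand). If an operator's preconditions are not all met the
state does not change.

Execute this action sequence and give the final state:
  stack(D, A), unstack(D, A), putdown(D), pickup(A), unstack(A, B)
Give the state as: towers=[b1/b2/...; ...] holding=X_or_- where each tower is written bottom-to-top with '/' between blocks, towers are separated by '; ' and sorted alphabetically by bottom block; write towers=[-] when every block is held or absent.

step 1 (stack(D, A)): towers=[C/E/B/A/D] holding=-
step 2 (unstack(D, A)): towers=[C/E/B/A] holding=D
step 3 (putdown(D)): towers=[C/E/B/A; D] holding=-
step 4 (pickup(A)) [no-op]: towers=[C/E/B/A; D] holding=-
step 5 (unstack(A, B)): towers=[C/E/B; D] holding=A

towers=[C/E/B; D] holding=A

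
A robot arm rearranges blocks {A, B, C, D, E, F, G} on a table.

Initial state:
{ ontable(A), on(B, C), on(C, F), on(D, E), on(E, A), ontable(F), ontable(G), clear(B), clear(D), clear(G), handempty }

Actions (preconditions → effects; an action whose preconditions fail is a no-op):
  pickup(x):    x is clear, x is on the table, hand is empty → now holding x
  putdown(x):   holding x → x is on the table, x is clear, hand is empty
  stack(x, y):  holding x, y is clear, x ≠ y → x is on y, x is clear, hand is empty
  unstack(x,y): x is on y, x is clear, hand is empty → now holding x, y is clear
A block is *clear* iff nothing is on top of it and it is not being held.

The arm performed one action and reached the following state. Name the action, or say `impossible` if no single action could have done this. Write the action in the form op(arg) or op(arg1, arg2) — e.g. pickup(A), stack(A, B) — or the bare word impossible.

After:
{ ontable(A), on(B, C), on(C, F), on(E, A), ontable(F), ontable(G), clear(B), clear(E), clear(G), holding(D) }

target: towers=[A/E; F/C/B; G] holding=D
     unstack(B, C) → towers=[A/E/D; F/C; G] holding=B
         pickup(G) → towers=[A/E/D; F/C/B] holding=G
     unstack(D, E) → towers=[A/E; F/C/B; G] holding=D  ← match

unstack(D, E)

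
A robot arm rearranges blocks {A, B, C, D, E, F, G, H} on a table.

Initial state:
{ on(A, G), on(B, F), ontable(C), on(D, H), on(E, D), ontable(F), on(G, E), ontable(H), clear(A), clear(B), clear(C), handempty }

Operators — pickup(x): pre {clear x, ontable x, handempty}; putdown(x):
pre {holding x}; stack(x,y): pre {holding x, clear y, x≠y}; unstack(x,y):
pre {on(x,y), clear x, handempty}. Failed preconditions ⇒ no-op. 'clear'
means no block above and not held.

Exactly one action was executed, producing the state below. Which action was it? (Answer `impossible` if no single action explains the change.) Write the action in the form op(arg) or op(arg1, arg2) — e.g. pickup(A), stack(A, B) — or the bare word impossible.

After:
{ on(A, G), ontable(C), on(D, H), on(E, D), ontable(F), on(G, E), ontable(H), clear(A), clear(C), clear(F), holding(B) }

unstack(B, F)

target: towers=[C; F; H/D/E/G/A] holding=B
     unstack(A, G) → towers=[C; F/B; H/D/E/G] holding=A
     unstack(B, F) → towers=[C; F; H/D/E/G/A] holding=B  ← match
         pickup(C) → towers=[F/B; H/D/E/G/A] holding=C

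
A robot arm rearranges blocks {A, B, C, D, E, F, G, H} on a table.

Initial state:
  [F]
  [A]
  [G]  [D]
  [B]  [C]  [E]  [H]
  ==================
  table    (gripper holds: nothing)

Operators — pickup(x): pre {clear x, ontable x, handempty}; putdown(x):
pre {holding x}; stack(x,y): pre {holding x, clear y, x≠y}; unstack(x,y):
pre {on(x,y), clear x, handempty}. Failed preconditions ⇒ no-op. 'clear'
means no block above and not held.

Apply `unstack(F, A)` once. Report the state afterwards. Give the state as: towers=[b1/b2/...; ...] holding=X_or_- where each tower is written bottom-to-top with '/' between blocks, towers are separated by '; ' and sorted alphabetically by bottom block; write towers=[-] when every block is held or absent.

before: towers=[B/G/A/F; C/D; E; H] holding=-
pre[unstack(F, A)]: on(F,A) yes, clear(F) yes, handempty yes
all met → apply unstack(F, A)
after:  towers=[B/G/A; C/D; E; H] holding=F

towers=[B/G/A; C/D; E; H] holding=F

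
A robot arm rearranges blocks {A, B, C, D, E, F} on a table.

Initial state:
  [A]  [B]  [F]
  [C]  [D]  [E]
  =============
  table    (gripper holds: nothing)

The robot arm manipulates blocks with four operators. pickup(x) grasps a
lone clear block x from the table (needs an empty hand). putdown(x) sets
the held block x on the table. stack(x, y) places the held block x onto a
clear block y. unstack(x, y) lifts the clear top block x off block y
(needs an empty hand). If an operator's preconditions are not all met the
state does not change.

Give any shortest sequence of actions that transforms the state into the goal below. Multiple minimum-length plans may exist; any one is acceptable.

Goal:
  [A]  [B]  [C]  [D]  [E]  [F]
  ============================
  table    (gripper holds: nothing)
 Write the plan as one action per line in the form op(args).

unstack(B, D)
putdown(B)
unstack(F, E)
putdown(F)
unstack(A, C)
putdown(A)

step 1 (unstack(B, D)): towers=[C/A; D; E/F] holding=B
step 2 (putdown(B)): towers=[B; C/A; D; E/F] holding=-
step 3 (unstack(F, E)): towers=[B; C/A; D; E] holding=F
step 4 (putdown(F)): towers=[B; C/A; D; E; F] holding=-
step 5 (unstack(A, C)): towers=[B; C; D; E; F] holding=A
step 6 (putdown(A)): towers=[A; B; C; D; E; F] holding=-
goal check: towers=[A; B; C; D; E; F] holding=- — reached (length 6, optimal by BFS)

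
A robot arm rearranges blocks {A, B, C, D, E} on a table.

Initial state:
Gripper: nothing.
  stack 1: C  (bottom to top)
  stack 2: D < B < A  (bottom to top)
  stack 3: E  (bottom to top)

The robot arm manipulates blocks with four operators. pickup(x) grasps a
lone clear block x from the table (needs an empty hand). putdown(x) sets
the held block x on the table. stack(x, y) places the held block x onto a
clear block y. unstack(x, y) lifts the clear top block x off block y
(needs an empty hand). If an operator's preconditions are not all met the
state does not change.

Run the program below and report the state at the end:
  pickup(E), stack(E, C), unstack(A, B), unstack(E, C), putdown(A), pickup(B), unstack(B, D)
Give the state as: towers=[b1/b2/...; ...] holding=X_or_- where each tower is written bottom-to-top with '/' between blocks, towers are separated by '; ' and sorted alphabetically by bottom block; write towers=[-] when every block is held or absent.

step 1 (pickup(E)): towers=[C; D/B/A] holding=E
step 2 (stack(E, C)): towers=[C/E; D/B/A] holding=-
step 3 (unstack(A, B)): towers=[C/E; D/B] holding=A
step 4 (unstack(E, C)) [no-op]: towers=[C/E; D/B] holding=A
step 5 (putdown(A)): towers=[A; C/E; D/B] holding=-
step 6 (pickup(B)) [no-op]: towers=[A; C/E; D/B] holding=-
step 7 (unstack(B, D)): towers=[A; C/E; D] holding=B

towers=[A; C/E; D] holding=B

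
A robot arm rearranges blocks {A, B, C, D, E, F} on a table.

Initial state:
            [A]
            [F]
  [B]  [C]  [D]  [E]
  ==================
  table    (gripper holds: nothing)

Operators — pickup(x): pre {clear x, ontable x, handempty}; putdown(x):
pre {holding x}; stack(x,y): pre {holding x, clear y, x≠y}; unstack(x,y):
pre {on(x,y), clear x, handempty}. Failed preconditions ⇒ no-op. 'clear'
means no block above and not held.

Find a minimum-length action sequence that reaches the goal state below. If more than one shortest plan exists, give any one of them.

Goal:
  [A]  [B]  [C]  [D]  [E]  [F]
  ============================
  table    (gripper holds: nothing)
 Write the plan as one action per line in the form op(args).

step 1 (unstack(A, F)): towers=[B; C; D/F; E] holding=A
step 2 (putdown(A)): towers=[A; B; C; D/F; E] holding=-
step 3 (unstack(F, D)): towers=[A; B; C; D; E] holding=F
step 4 (putdown(F)): towers=[A; B; C; D; E; F] holding=-
goal check: towers=[A; B; C; D; E; F] holding=- — reached (length 4, optimal by BFS)

unstack(A, F)
putdown(A)
unstack(F, D)
putdown(F)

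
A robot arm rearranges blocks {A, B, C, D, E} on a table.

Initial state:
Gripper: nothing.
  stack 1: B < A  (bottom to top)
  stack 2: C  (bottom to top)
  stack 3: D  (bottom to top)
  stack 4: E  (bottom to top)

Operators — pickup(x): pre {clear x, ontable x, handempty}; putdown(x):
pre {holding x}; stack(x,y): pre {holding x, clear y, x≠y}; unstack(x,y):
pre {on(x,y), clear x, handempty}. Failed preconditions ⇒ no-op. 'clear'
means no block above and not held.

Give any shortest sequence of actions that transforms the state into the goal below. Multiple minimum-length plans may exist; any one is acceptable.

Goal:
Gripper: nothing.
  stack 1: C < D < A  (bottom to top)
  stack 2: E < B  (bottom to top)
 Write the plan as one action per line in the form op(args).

pickup(D)
stack(D, C)
unstack(A, B)
stack(A, D)
pickup(B)
stack(B, E)

step 1 (pickup(D)): towers=[B/A; C; E] holding=D
step 2 (stack(D, C)): towers=[B/A; C/D; E] holding=-
step 3 (unstack(A, B)): towers=[B; C/D; E] holding=A
step 4 (stack(A, D)): towers=[B; C/D/A; E] holding=-
step 5 (pickup(B)): towers=[C/D/A; E] holding=B
step 6 (stack(B, E)): towers=[C/D/A; E/B] holding=-
goal check: towers=[C/D/A; E/B] holding=- — reached (length 6, optimal by BFS)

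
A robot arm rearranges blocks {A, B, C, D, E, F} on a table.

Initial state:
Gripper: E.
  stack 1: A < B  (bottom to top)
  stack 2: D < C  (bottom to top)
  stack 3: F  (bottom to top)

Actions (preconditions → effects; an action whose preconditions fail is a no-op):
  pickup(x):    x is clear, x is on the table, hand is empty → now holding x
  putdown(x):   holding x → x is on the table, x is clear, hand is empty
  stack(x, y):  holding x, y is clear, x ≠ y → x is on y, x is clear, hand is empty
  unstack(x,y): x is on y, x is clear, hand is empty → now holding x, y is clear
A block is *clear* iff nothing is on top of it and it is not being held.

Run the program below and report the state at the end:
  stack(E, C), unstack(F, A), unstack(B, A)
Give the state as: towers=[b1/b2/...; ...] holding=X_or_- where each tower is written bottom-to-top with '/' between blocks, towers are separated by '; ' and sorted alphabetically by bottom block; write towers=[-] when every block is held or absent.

step 1 (stack(E, C)): towers=[A/B; D/C/E; F] holding=-
step 2 (unstack(F, A)) [no-op]: towers=[A/B; D/C/E; F] holding=-
step 3 (unstack(B, A)): towers=[A; D/C/E; F] holding=B

towers=[A; D/C/E; F] holding=B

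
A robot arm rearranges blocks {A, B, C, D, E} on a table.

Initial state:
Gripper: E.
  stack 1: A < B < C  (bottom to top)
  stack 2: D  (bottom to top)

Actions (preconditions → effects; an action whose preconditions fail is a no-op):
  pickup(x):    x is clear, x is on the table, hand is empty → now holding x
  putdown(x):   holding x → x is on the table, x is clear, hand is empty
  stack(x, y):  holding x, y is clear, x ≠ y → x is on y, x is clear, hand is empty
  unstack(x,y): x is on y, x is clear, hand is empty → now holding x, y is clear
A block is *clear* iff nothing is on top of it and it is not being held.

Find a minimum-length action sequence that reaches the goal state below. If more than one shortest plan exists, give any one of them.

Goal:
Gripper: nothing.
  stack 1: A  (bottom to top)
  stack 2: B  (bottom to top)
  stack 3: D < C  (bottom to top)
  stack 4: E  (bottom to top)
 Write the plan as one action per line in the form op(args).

step 1 (putdown(E)): towers=[A/B/C; D; E] holding=-
step 2 (unstack(C, B)): towers=[A/B; D; E] holding=C
step 3 (stack(C, D)): towers=[A/B; D/C; E] holding=-
step 4 (unstack(B, A)): towers=[A; D/C; E] holding=B
step 5 (putdown(B)): towers=[A; B; D/C; E] holding=-
goal check: towers=[A; B; D/C; E] holding=- — reached (length 5, optimal by BFS)

putdown(E)
unstack(C, B)
stack(C, D)
unstack(B, A)
putdown(B)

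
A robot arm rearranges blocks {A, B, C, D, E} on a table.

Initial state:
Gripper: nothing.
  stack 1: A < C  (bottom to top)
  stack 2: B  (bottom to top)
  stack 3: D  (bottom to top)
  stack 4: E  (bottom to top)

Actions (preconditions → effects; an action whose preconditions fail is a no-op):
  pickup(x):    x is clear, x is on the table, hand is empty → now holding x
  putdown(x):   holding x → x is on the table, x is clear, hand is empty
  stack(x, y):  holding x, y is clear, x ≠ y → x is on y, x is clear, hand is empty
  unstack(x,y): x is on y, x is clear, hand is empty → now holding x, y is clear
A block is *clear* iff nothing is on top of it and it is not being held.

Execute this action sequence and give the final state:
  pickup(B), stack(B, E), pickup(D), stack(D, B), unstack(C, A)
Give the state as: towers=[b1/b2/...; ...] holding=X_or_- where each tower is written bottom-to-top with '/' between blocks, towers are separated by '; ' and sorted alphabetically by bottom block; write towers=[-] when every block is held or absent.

step 1 (pickup(B)): towers=[A/C; D; E] holding=B
step 2 (stack(B, E)): towers=[A/C; D; E/B] holding=-
step 3 (pickup(D)): towers=[A/C; E/B] holding=D
step 4 (stack(D, B)): towers=[A/C; E/B/D] holding=-
step 5 (unstack(C, A)): towers=[A; E/B/D] holding=C

towers=[A; E/B/D] holding=C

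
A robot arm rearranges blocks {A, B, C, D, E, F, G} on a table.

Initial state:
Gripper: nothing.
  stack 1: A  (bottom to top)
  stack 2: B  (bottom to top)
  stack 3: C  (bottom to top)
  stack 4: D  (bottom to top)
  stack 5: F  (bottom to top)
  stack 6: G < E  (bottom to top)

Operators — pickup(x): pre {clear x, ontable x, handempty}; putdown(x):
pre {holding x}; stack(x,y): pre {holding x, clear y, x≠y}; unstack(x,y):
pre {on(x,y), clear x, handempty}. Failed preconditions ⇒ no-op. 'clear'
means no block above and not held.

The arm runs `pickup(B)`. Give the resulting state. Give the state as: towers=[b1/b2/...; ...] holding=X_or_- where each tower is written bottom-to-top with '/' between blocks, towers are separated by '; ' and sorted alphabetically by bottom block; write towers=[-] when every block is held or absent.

towers=[A; C; D; F; G/E] holding=B

before: towers=[A; B; C; D; F; G/E] holding=-
pre[pickup(B)]: clear(B) ✓, ontable(B) ✓, handempty ✓
all met → apply pickup(B)
after:  towers=[A; C; D; F; G/E] holding=B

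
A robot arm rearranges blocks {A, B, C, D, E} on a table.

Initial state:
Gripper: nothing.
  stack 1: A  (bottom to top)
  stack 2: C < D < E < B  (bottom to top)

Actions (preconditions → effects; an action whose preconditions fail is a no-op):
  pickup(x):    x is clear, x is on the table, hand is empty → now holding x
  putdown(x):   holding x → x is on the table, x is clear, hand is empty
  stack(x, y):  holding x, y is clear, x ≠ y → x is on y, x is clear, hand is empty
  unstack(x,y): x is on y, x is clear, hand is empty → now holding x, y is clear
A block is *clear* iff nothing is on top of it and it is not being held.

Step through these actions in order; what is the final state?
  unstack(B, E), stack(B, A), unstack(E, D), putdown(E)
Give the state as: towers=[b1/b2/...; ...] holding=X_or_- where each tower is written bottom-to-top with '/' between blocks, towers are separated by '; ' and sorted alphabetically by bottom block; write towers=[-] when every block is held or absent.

step 1 (unstack(B, E)): towers=[A; C/D/E] holding=B
step 2 (stack(B, A)): towers=[A/B; C/D/E] holding=-
step 3 (unstack(E, D)): towers=[A/B; C/D] holding=E
step 4 (putdown(E)): towers=[A/B; C/D; E] holding=-

towers=[A/B; C/D; E] holding=-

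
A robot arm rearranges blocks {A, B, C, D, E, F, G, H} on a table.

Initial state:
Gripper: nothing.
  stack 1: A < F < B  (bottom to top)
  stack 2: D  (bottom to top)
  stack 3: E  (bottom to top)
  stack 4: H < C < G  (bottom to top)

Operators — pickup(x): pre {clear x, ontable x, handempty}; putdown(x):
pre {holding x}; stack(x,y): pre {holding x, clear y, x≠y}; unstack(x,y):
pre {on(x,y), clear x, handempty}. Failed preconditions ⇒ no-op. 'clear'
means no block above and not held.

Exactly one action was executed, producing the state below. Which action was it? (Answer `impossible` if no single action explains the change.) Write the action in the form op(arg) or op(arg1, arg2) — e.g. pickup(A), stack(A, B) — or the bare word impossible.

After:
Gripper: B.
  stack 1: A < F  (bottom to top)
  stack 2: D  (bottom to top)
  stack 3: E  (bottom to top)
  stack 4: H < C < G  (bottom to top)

target: towers=[A/F; D; E; H/C/G] holding=B
     unstack(G, C) → towers=[A/F/B; D; E; H/C] holding=G
         pickup(E) → towers=[A/F/B; D; H/C/G] holding=E
     unstack(B, F) → towers=[A/F; D; E; H/C/G] holding=B  ← match
         pickup(D) → towers=[A/F/B; E; H/C/G] holding=D

unstack(B, F)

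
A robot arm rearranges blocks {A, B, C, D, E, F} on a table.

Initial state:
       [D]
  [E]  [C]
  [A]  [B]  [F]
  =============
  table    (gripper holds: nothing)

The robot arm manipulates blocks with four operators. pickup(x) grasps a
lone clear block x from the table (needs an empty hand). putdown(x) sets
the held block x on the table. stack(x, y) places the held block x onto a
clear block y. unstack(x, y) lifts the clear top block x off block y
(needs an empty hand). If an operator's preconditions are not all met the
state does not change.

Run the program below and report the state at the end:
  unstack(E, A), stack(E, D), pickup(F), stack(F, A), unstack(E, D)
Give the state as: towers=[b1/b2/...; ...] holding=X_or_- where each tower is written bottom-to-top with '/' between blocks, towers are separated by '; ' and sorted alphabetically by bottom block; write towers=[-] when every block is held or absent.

towers=[A/F; B/C/D] holding=E

step 1 (unstack(E, A)): towers=[A; B/C/D; F] holding=E
step 2 (stack(E, D)): towers=[A; B/C/D/E; F] holding=-
step 3 (pickup(F)): towers=[A; B/C/D/E] holding=F
step 4 (stack(F, A)): towers=[A/F; B/C/D/E] holding=-
step 5 (unstack(E, D)): towers=[A/F; B/C/D] holding=E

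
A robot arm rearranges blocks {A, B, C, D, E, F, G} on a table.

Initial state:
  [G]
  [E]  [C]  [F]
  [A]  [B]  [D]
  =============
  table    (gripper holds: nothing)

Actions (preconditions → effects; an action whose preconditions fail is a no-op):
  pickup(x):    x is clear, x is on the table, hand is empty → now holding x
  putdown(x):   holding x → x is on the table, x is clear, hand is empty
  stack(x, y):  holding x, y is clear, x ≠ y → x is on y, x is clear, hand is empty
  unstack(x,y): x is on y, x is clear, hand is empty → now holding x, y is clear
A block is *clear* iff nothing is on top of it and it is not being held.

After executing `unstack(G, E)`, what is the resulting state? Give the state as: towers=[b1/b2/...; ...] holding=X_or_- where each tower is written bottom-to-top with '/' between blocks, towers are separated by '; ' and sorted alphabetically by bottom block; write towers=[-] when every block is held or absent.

before: towers=[A/E/G; B/C; D/F] holding=-
pre[unstack(G, E)]: on(G,E) yes, clear(G) yes, handempty yes
all met → apply unstack(G, E)
after:  towers=[A/E; B/C; D/F] holding=G

towers=[A/E; B/C; D/F] holding=G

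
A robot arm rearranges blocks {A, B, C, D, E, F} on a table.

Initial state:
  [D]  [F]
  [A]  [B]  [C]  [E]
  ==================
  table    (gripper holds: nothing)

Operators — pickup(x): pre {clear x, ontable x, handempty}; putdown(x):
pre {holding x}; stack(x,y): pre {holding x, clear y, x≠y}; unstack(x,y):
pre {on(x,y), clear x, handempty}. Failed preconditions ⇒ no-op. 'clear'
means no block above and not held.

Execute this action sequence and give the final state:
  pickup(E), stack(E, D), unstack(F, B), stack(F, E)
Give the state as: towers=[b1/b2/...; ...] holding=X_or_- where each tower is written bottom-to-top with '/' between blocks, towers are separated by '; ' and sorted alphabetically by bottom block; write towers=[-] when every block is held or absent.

step 1 (pickup(E)): towers=[A/D; B/F; C] holding=E
step 2 (stack(E, D)): towers=[A/D/E; B/F; C] holding=-
step 3 (unstack(F, B)): towers=[A/D/E; B; C] holding=F
step 4 (stack(F, E)): towers=[A/D/E/F; B; C] holding=-

towers=[A/D/E/F; B; C] holding=-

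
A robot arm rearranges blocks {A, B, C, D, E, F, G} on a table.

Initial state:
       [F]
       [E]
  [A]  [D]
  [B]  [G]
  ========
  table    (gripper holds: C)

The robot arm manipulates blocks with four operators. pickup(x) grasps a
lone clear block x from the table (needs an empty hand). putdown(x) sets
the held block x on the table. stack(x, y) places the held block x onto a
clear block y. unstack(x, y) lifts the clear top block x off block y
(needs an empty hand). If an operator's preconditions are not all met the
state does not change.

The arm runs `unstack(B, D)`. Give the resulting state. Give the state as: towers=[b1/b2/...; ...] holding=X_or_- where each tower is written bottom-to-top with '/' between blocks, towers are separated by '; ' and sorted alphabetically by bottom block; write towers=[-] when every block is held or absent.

before: towers=[B/A; G/D/E/F] holding=C
pre[unstack(B, D)]: on(B,D) ✗, clear(B) ✗, handempty ✗
on(B,D), clear(B), handempty unmet → unstack(B, D) is a no-op
after:  towers=[B/A; G/D/E/F] holding=C

towers=[B/A; G/D/E/F] holding=C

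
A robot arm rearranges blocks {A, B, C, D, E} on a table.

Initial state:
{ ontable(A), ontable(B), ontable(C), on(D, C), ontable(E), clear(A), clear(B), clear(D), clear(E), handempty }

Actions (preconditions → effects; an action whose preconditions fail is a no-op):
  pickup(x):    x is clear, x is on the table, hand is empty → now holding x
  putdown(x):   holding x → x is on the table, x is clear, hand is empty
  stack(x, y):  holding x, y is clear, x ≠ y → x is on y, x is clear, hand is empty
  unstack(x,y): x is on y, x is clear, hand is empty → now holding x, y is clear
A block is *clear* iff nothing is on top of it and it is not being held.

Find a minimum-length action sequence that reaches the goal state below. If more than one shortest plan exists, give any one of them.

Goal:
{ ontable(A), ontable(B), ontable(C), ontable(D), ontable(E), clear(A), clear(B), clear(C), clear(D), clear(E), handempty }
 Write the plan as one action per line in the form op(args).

step 1 (unstack(D, C)): towers=[A; B; C; E] holding=D
step 2 (putdown(D)): towers=[A; B; C; D; E] holding=-
goal check: towers=[A; B; C; D; E] holding=- — reached (length 2, optimal by BFS)

unstack(D, C)
putdown(D)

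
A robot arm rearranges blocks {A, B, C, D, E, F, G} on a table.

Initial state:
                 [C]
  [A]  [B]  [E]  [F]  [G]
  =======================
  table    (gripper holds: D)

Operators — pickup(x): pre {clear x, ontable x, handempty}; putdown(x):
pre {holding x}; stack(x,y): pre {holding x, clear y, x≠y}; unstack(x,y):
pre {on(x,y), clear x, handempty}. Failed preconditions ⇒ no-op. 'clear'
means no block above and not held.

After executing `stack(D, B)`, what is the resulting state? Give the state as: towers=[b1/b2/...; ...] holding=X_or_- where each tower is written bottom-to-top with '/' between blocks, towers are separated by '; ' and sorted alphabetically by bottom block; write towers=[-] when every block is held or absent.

before: towers=[A; B; E; F/C; G] holding=D
pre[stack(D, B)]: holding(D) yes, clear(B) yes, D≠B yes
all met → apply stack(D, B)
after:  towers=[A; B/D; E; F/C; G] holding=-

towers=[A; B/D; E; F/C; G] holding=-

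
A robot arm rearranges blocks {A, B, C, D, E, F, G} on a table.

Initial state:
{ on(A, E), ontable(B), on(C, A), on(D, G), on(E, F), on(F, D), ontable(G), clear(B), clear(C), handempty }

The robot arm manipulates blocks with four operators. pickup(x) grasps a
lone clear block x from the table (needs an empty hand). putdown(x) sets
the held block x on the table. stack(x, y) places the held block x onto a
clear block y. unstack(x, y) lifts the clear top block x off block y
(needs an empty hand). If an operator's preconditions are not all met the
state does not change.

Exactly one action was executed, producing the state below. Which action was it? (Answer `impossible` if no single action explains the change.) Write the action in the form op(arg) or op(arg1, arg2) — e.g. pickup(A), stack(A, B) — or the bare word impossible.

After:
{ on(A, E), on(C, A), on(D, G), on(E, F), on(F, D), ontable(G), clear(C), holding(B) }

pickup(B)

target: towers=[G/D/F/E/A/C] holding=B
         pickup(B) → towers=[G/D/F/E/A/C] holding=B  ← match
     unstack(C, A) → towers=[B; G/D/F/E/A] holding=C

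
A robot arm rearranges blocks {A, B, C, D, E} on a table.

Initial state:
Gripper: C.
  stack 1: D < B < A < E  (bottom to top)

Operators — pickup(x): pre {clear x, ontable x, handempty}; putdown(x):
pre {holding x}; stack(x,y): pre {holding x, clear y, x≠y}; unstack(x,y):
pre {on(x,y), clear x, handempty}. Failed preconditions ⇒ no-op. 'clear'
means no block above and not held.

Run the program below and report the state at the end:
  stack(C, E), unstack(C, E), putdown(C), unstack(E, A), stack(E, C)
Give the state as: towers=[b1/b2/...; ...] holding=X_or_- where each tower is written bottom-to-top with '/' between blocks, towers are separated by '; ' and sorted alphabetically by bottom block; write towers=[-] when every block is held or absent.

step 1 (stack(C, E)): towers=[D/B/A/E/C] holding=-
step 2 (unstack(C, E)): towers=[D/B/A/E] holding=C
step 3 (putdown(C)): towers=[C; D/B/A/E] holding=-
step 4 (unstack(E, A)): towers=[C; D/B/A] holding=E
step 5 (stack(E, C)): towers=[C/E; D/B/A] holding=-

towers=[C/E; D/B/A] holding=-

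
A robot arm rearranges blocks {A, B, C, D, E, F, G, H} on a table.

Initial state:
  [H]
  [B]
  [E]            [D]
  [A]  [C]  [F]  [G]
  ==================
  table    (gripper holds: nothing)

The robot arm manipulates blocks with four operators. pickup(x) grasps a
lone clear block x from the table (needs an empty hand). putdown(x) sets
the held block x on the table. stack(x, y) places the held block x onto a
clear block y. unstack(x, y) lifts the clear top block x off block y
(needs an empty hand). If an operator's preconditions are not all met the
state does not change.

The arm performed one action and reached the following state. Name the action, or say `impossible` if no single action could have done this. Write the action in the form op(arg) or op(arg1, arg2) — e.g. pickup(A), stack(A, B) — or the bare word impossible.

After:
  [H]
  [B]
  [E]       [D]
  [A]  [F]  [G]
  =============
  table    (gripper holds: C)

target: towers=[A/E/B/H; F; G/D] holding=C
     unstack(H, B) → towers=[A/E/B; C; F; G/D] holding=H
         pickup(F) → towers=[A/E/B/H; C; G/D] holding=F
     unstack(D, G) → towers=[A/E/B/H; C; F; G] holding=D
         pickup(C) → towers=[A/E/B/H; F; G/D] holding=C  ← match

pickup(C)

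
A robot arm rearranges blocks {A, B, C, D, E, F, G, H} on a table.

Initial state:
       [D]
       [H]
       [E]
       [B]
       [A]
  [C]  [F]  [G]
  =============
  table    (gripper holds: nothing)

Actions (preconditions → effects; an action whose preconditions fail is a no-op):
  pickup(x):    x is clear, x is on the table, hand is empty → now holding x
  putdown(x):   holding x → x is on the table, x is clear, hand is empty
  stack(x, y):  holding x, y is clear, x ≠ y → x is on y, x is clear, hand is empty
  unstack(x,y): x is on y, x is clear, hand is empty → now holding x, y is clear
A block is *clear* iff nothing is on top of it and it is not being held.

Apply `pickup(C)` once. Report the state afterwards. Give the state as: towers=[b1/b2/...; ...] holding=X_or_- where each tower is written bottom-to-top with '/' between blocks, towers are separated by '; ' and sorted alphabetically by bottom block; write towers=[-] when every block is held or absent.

before: towers=[C; F/A/B/E/H/D; G] holding=-
pre[pickup(C)]: clear(C) ✓, ontable(C) ✓, handempty ✓
all met → apply pickup(C)
after:  towers=[F/A/B/E/H/D; G] holding=C

towers=[F/A/B/E/H/D; G] holding=C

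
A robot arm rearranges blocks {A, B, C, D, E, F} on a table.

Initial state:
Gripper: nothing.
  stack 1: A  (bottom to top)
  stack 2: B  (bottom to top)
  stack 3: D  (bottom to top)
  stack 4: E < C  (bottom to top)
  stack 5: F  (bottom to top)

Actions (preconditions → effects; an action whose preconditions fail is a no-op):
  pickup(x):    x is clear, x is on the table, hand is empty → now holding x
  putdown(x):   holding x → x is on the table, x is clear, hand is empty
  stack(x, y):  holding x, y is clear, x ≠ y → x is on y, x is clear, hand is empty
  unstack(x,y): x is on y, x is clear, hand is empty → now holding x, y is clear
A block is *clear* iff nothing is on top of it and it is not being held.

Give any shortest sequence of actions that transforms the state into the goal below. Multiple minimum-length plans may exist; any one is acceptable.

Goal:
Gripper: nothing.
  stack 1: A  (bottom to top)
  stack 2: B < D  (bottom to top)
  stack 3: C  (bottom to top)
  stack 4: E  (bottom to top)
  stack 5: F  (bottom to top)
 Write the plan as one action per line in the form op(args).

pickup(D)
stack(D, B)
unstack(C, E)
putdown(C)

step 1 (pickup(D)): towers=[A; B; E/C; F] holding=D
step 2 (stack(D, B)): towers=[A; B/D; E/C; F] holding=-
step 3 (unstack(C, E)): towers=[A; B/D; E; F] holding=C
step 4 (putdown(C)): towers=[A; B/D; C; E; F] holding=-
goal check: towers=[A; B/D; C; E; F] holding=- — reached (length 4, optimal by BFS)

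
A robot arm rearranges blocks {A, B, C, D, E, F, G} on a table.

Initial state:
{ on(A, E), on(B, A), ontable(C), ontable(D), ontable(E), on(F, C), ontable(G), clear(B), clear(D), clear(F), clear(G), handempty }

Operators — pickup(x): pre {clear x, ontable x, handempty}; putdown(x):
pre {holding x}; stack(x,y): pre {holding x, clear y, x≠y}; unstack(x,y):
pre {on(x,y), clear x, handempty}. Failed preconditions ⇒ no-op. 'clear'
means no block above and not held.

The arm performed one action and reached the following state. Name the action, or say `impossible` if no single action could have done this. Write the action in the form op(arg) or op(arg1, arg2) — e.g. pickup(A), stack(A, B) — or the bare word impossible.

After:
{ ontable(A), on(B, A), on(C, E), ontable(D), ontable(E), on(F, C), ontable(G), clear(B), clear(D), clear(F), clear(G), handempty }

impossible

target: towers=[A/B; D; E/C/F; G] holding=-
     unstack(B, A) → towers=[C/F; D; E/A; G] holding=B
     unstack(F, C) → towers=[C; D; E/A/B; G] holding=F
         pickup(G) → towers=[C/F; D; E/A/B] holding=G
         pickup(D) → towers=[C/F; E/A/B; G] holding=D
none of the 4 applicable actions match → impossible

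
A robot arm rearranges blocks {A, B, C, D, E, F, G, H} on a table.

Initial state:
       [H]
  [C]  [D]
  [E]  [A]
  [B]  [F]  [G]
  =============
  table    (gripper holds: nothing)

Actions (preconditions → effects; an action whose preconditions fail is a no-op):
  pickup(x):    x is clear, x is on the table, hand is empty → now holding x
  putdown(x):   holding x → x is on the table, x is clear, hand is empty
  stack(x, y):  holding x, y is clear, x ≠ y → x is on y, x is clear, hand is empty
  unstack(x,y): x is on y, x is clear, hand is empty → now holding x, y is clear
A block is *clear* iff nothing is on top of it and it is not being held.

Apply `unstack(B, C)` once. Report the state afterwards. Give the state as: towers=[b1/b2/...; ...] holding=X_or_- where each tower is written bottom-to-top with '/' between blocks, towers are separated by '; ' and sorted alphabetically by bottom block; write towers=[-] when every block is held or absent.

towers=[B/E/C; F/A/D/H; G] holding=-

before: towers=[B/E/C; F/A/D/H; G] holding=-
pre[unstack(B, C)]: on(B,C) ✗, clear(B) ✗, handempty ✓
on(B,C), clear(B) unmet → unstack(B, C) is a no-op
after:  towers=[B/E/C; F/A/D/H; G] holding=-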